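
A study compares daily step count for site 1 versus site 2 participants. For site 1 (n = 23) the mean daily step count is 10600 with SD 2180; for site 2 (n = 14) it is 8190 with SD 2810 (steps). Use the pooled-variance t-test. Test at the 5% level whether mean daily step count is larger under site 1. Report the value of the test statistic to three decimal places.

Let group 1 = site 1, group 2 = site 2. H0: μ_1 = μ_2; H1: μ_1 > μ_2 (two-sample pooled-variance t-test, right-tailed).
s_p² = [(23−1)·2180² + (14−1)·2810²]/(23+14−2) = 5920060
t = (10600 − 8190)/√[5920060·(1/23 + 1/14)] = 2.922
df = n₁ + n₂ − 2 = 35
p-value = P(T ≥ 2.922) ≈ 0.003
Since p ≈ 0.003 < α = 0.05, reject H0; the data support H1.

2.922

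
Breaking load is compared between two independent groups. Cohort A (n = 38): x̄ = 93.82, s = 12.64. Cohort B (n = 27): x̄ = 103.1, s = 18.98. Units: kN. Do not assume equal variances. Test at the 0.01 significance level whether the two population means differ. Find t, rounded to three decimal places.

-2.215

Let group 1 = cohort A, group 2 = cohort B. H0: μ_1 = μ_2; H1: μ_1 ≠ μ_2 (Welch's two-sample t-test, two-sided).
t = (x̄_1 − x̄_2)/√(s_1²/n_1 + s_2²/n_2) = (93.82 − 103.1)/√(12.64²/38 + 18.98²/27) = -2.215
Welch–Satterthwaite df ≈ 42.04
Two-sided p-value ≈ 0.032
Since p ≈ 0.032 > α = 0.01, fail to reject H0; the evidence is not statistically significant.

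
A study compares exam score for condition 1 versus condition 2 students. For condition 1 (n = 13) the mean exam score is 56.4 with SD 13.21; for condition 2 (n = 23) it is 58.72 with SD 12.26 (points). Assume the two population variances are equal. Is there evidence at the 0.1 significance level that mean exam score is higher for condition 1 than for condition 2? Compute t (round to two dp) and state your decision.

Let group 1 = condition 1, group 2 = condition 2. H0: μ_1 = μ_2; H1: μ_1 > μ_2 (two-sample pooled-variance t-test, right-tailed).
s_p² = [(13−1)·13.21² + (23−1)·12.26²]/(13+23−2) = 158.848
t = (56.4 − 58.72)/√[158.848·(1/13 + 1/23)] = -0.53
df = n₁ + n₂ − 2 = 34
p-value = P(T ≥ -0.53) ≈ 0.7004
Since p ≈ 0.7004 > α = 0.1, fail to reject H0; the data do not provide sufficient evidence against H0.

t = -0.53; fail to reject H0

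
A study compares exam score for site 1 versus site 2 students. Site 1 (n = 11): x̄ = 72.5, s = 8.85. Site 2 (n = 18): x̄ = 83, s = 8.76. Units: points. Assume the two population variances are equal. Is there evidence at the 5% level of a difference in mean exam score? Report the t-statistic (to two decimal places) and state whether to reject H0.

t = -3.12; reject H0

Let group 1 = site 1, group 2 = site 2. H0: μ_1 = μ_2; H1: μ_1 ≠ μ_2 (two-sample pooled-variance t-test, two-sided).
s_p² = [(11−1)·8.85² + (18−1)·8.76²]/(11+18−2) = 77.3246
t = (72.5 − 83)/√[77.3246·(1/11 + 1/18)] = -3.12
df = n₁ + n₂ − 2 = 27
Two-sided p-value ≈ 0.0043
Since p ≈ 0.0043 < α = 0.05, reject H0; the data support H1.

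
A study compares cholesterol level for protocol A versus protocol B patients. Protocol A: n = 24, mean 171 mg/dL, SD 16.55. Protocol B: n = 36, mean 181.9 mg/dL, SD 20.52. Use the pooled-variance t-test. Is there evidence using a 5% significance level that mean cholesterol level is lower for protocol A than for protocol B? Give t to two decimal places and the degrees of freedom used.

Let group 1 = protocol A, group 2 = protocol B. H0: μ_1 = μ_2; H1: μ_1 < μ_2 (two-sample pooled-variance t-test, left-tailed).
s_p² = [(24−1)·16.55² + (36−1)·20.52²]/(24+36−2) = 362.711
t = (171 − 181.9)/√[362.711·(1/24 + 1/36)] = -2.17
df = n₁ + n₂ − 2 = 58
p-value = P(T ≤ -2.17) ≈ 0.0170
Since p ≈ 0.0170 < α = 0.05, reject H0; the evidence is statistically significant.

t = -2.17, df = 58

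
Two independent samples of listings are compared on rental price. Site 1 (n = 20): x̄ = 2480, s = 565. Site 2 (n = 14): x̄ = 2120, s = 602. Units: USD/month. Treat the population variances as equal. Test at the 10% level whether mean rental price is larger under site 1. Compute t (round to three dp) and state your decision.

Let group 1 = site 1, group 2 = site 2. H0: μ_1 = μ_2; H1: μ_1 > μ_2 (two-sample pooled-variance t-test, right-tailed).
s_p² = [(20−1)·565² + (14−1)·602²]/(20+14−2) = 336766
t = (2480 − 2120)/√[336766·(1/20 + 1/14)] = 1.780
df = n₁ + n₂ − 2 = 32
p-value = P(T ≥ 1.780) ≈ 0.0423
Since p ≈ 0.0423 < α = 0.1, reject H0; the data support H1.

t = 1.780; reject H0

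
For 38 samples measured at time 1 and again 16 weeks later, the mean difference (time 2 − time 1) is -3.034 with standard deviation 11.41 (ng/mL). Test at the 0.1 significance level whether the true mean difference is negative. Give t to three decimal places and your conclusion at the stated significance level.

t = -1.639; reject H0

H0: μ_d = 0; H1: μ_d < 0 (paired t-test on the differences, left-tailed).
t = d̄/(s_d/√n) = -3.034/(11.41/√38) = -1.639
df = n − 1 = 37
p-value = P(T ≤ -1.639) ≈ 0.0548
Since p ≈ 0.0548 < α = 0.1, reject H0; the data support H1.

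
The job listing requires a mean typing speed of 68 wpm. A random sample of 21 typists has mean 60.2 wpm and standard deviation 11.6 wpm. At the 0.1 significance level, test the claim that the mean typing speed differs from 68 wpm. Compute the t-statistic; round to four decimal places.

-3.0814

H0: μ = 68; H1: μ ≠ 68 (one-sample t-test, two-sided).
t = (x̄ − μ₀)/(s/√n) = (60.2 − 68)/(11.6/√21) = -3.0814
df = n − 1 = 20
Two-sided p-value ≈ 0.006
Since p ≈ 0.006 < α = 0.1, reject H0; the data support H1.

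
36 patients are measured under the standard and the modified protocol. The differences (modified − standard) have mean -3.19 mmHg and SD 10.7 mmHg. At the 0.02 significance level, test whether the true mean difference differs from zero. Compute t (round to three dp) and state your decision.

t = -1.789; fail to reject H0

H0: μ_d = 0; H1: μ_d ≠ 0 (paired t-test on the differences, two-sided).
t = d̄/(s_d/√n) = -3.19/(10.7/√36) = -1.789
df = n − 1 = 35
Two-sided p-value ≈ 0.082
Since p ≈ 0.082 > α = 0.02, fail to reject H0; the data do not provide sufficient evidence against H0.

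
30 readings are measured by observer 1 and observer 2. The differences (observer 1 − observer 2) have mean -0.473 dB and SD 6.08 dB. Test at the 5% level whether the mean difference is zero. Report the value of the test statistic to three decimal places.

-0.426

H0: μ_d = 0; H1: μ_d ≠ 0 (paired t-test on the differences, two-sided).
t = d̄/(s_d/√n) = -0.473/(6.08/√30) = -0.426
df = n − 1 = 29
Two-sided p-value ≈ 0.673
Since p ≈ 0.673 > α = 0.05, fail to reject H0; the evidence is not statistically significant.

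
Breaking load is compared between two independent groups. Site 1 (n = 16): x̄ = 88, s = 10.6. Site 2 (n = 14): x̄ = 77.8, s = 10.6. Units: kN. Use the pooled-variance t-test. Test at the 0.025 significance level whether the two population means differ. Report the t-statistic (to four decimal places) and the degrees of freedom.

t = 2.6294, df = 28

Let group 1 = site 1, group 2 = site 2. H0: μ_1 = μ_2; H1: μ_1 ≠ μ_2 (two-sample pooled-variance t-test, two-sided).
s_p² = [(16−1)·10.6² + (14−1)·10.6²]/(16+14−2) = 112.36
t = (88 − 77.8)/√[112.36·(1/16 + 1/14)] = 2.6294
df = n₁ + n₂ − 2 = 28
Two-sided p-value ≈ 0.014
Since p ≈ 0.014 < α = 0.025, reject H0; the data support H1.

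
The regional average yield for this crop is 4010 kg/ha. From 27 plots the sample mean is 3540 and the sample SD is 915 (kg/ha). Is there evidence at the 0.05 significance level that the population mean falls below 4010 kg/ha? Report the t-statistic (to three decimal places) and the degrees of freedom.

H0: μ = 4010; H1: μ < 4010 (one-sample t-test, left-tailed).
t = (x̄ − μ₀)/(s/√n) = (3540 − 4010)/(915/√27) = -2.669
df = n − 1 = 26
p-value = P(T ≤ -2.669) ≈ 0.006
Since p ≈ 0.006 < α = 0.05, reject H0; the data support H1.

t = -2.669, df = 26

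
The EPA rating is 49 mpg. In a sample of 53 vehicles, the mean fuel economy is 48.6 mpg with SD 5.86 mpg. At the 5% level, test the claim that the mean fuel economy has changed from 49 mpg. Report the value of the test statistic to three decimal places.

H0: μ = 49; H1: μ ≠ 49 (one-sample t-test, two-sided).
t = (x̄ − μ₀)/(s/√n) = (48.6 − 49)/(5.86/√53) = -0.497
df = n − 1 = 52
Two-sided p-value ≈ 0.621
Since p ≈ 0.621 > α = 0.05, fail to reject H0; the data do not provide sufficient evidence against H0.

-0.497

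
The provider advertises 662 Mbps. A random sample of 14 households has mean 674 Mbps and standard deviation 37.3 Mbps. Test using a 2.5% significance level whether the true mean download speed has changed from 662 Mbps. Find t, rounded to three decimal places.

H0: μ = 662; H1: μ ≠ 662 (one-sample t-test, two-sided).
t = (x̄ − μ₀)/(s/√n) = (674 − 662)/(37.3/√14) = 1.204
df = n − 1 = 13
Two-sided p-value ≈ 0.250
Since p ≈ 0.250 > α = 0.025, fail to reject H0; the evidence is not statistically significant.

1.204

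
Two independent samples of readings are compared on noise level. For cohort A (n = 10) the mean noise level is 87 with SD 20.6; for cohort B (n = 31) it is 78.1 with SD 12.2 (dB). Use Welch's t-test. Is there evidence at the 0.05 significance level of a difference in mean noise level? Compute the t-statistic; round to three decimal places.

1.295

Let group 1 = cohort A, group 2 = cohort B. H0: μ_1 = μ_2; H1: μ_1 ≠ μ_2 (Welch's two-sample t-test, two-sided).
t = (x̄_1 − x̄_2)/√(s_1²/n_1 + s_2²/n_2) = (87 − 78.1)/√(20.6²/10 + 12.2²/31) = 1.295
Welch–Satterthwaite df ≈ 11.11
Two-sided p-value ≈ 0.2216
Since p ≈ 0.2216 > α = 0.05, fail to reject H0; the data do not provide sufficient evidence against H0.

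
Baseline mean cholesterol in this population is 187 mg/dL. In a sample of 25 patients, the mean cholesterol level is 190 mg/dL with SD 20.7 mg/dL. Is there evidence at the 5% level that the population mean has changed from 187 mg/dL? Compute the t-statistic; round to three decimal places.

H0: μ = 187; H1: μ ≠ 187 (one-sample t-test, two-sided).
t = (x̄ − μ₀)/(s/√n) = (190 − 187)/(20.7/√25) = 0.725
df = n − 1 = 24
Two-sided p-value ≈ 0.476
Since p ≈ 0.476 > α = 0.05, fail to reject H0; the data do not provide sufficient evidence against H0.

0.725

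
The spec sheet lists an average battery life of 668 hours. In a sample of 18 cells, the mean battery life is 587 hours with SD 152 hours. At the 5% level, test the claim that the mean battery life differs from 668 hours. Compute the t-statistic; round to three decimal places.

H0: μ = 668; H1: μ ≠ 668 (one-sample t-test, two-sided).
t = (x̄ − μ₀)/(s/√n) = (587 − 668)/(152/√18) = -2.261
df = n − 1 = 17
Two-sided p-value ≈ 0.0372
Since p ≈ 0.0372 < α = 0.05, reject H0; the evidence is statistically significant.

-2.261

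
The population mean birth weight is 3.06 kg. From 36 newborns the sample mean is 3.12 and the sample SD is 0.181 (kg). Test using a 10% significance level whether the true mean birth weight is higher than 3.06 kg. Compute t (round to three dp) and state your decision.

t = 1.989; reject H0

H0: μ = 3.06; H1: μ > 3.06 (one-sample t-test, right-tailed).
t = (x̄ − μ₀)/(s/√n) = (3.12 − 3.06)/(0.181/√36) = 1.989
df = n − 1 = 35
p-value = P(T ≥ 1.989) ≈ 0.027
Since p ≈ 0.027 < α = 0.1, reject H0; the evidence is statistically significant.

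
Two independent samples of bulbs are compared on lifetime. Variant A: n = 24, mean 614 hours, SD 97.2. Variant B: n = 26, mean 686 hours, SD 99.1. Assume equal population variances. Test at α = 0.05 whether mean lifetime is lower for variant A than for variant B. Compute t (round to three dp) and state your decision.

t = -2.590; reject H0

Let group 1 = variant A, group 2 = variant B. H0: μ_1 = μ_2; H1: μ_1 < μ_2 (two-sample pooled-variance t-test, left-tailed).
s_p² = [(24−1)·97.2² + (26−1)·99.1²]/(24+26−2) = 9642.1
t = (614 − 686)/√[9642.1·(1/24 + 1/26)] = -2.590
df = n₁ + n₂ − 2 = 48
p-value = P(T ≤ -2.590) ≈ 0.0063
Since p ≈ 0.0063 < α = 0.05, reject H0; the evidence is statistically significant.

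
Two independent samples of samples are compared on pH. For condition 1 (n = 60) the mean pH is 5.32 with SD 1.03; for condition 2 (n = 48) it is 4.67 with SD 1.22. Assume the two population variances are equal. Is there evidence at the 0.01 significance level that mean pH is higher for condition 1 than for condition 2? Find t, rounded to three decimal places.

Let group 1 = condition 1, group 2 = condition 2. H0: μ_1 = μ_2; H1: μ_1 > μ_2 (two-sample pooled-variance t-test, right-tailed).
s_p² = [(60−1)·1.03² + (48−1)·1.22²]/(60+48−2) = 1.25045
t = (5.32 − 4.67)/√[1.25045·(1/60 + 1/48)] = 3.002
df = n₁ + n₂ − 2 = 106
p-value = P(T ≥ 3.002) ≈ 0.002
Since p ≈ 0.002 < α = 0.01, reject H0; the evidence is statistically significant.

3.002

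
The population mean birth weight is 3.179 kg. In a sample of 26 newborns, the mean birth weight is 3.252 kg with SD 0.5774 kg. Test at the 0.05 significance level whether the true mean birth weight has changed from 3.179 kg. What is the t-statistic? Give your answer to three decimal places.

0.645

H0: μ = 3.179; H1: μ ≠ 3.179 (one-sample t-test, two-sided).
t = (x̄ − μ₀)/(s/√n) = (3.252 − 3.179)/(0.5774/√26) = 0.645
df = n − 1 = 25
Two-sided p-value ≈ 0.5250
Since p ≈ 0.5250 > α = 0.05, fail to reject H0; the data do not provide sufficient evidence against H0.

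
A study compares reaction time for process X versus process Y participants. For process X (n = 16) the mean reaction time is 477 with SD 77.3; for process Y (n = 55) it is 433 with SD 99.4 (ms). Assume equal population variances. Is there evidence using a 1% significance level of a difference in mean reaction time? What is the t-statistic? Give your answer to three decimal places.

Let group 1 = process X, group 2 = process Y. H0: μ_1 = μ_2; H1: μ_1 ≠ μ_2 (two-sample pooled-variance t-test, two-sided).
s_p² = [(16−1)·77.3² + (55−1)·99.4²]/(16+55−2) = 9031.43
t = (477 − 433)/√[9031.43·(1/16 + 1/55)] = 1.630
df = n₁ + n₂ − 2 = 69
Two-sided p-value ≈ 0.1077
Since p ≈ 0.1077 > α = 0.01, fail to reject H0; the data do not provide sufficient evidence against H0.

1.630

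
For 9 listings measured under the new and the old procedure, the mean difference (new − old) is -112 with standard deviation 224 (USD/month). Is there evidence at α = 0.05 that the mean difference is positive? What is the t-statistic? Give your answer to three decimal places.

-1.500

H0: μ_d = 0; H1: μ_d > 0 (paired t-test on the differences, right-tailed).
t = d̄/(s_d/√n) = -112/(224/√9) = -1.500
df = n − 1 = 8
p-value = P(T ≥ -1.500) ≈ 0.9140
Since p ≈ 0.9140 > α = 0.05, fail to reject H0; the evidence is not statistically significant.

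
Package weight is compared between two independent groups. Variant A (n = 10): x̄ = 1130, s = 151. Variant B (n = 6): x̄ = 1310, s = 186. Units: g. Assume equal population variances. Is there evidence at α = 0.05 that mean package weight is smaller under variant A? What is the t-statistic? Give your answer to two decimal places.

Let group 1 = variant A, group 2 = variant B. H0: μ_1 = μ_2; H1: μ_1 < μ_2 (two-sample pooled-variance t-test, left-tailed).
s_p² = [(10−1)·151² + (6−1)·186²]/(10+6−2) = 27013.5
t = (1130 − 1310)/√[27013.5·(1/10 + 1/6)] = -2.12
df = n₁ + n₂ − 2 = 14
p-value = P(T ≤ -2.12) ≈ 0.026
Since p ≈ 0.026 < α = 0.05, reject H0; the data support H1.

-2.12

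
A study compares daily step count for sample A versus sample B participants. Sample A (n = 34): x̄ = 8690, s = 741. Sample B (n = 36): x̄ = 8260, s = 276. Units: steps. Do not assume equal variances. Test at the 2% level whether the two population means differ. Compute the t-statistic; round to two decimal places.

Let group 1 = sample A, group 2 = sample B. H0: μ_1 = μ_2; H1: μ_1 ≠ μ_2 (Welch's two-sample t-test, two-sided).
t = (x̄_1 − x̄_2)/√(s_1²/n_1 + s_2²/n_2) = (8690 − 8260)/√(741²/34 + 276²/36) = 3.18
Welch–Satterthwaite df ≈ 41.54
Two-sided p-value ≈ 0.003
Since p ≈ 0.003 < α = 0.02, reject H0; the data support H1.

3.18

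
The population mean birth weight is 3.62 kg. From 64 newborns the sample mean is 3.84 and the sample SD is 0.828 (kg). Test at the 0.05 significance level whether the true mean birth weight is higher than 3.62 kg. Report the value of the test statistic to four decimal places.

H0: μ = 3.62; H1: μ > 3.62 (one-sample t-test, right-tailed).
t = (x̄ − μ₀)/(s/√n) = (3.84 − 3.62)/(0.828/√64) = 2.1256
df = n − 1 = 63
p-value = P(T ≥ 2.1256) ≈ 0.0187
Since p ≈ 0.0187 < α = 0.05, reject H0; the data support H1.

2.1256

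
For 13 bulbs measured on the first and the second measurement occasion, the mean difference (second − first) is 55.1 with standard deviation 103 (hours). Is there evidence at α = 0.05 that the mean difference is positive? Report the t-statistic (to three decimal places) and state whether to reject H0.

t = 1.929; reject H0

H0: μ_d = 0; H1: μ_d > 0 (paired t-test on the differences, right-tailed).
t = d̄/(s_d/√n) = 55.1/(103/√13) = 1.929
df = n − 1 = 12
p-value = P(T ≥ 1.929) ≈ 0.039
Since p ≈ 0.039 < α = 0.05, reject H0; the data support H1.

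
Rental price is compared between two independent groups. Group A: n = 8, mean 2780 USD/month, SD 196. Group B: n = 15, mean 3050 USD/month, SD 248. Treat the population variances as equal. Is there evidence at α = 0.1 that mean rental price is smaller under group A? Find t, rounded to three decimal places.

-2.659

Let group 1 = group A, group 2 = group B. H0: μ_1 = μ_2; H1: μ_1 < μ_2 (two-sample pooled-variance t-test, left-tailed).
s_p² = [(8−1)·196² + (15−1)·248²]/(8+15−2) = 53808
t = (2780 − 3050)/√[53808·(1/8 + 1/15)] = -2.659
df = n₁ + n₂ − 2 = 21
p-value = P(T ≤ -2.659) ≈ 0.0073
Since p ≈ 0.0073 < α = 0.1, reject H0; the data support H1.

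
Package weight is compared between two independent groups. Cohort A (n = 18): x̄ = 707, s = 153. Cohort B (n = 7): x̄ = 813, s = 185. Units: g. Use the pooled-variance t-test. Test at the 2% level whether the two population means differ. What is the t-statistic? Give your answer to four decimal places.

Let group 1 = cohort A, group 2 = cohort B. H0: μ_1 = μ_2; H1: μ_1 ≠ μ_2 (two-sample pooled-variance t-test, two-sided).
s_p² = [(18−1)·153² + (7−1)·185²]/(18+7−2) = 26230.6
t = (707 − 813)/√[26230.6·(1/18 + 1/7)] = -1.4693
df = n₁ + n₂ − 2 = 23
Two-sided p-value ≈ 0.1553
Since p ≈ 0.1553 > α = 0.02, fail to reject H0; the data do not provide sufficient evidence against H0.

-1.4693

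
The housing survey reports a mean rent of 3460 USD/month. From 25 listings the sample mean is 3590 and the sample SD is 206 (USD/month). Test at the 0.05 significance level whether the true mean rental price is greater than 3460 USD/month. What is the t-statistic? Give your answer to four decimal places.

H0: μ = 3460; H1: μ > 3460 (one-sample t-test, right-tailed).
t = (x̄ − μ₀)/(s/√n) = (3590 − 3460)/(206/√25) = 3.1553
df = n − 1 = 24
p-value = P(T ≥ 3.1553) ≈ 0.002
Since p ≈ 0.002 < α = 0.05, reject H0; the evidence is statistically significant.

3.1553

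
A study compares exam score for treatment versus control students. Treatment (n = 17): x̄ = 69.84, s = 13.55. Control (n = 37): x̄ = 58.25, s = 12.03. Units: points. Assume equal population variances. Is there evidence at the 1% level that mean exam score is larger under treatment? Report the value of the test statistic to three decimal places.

3.160

Let group 1 = treatment, group 2 = control. H0: μ_1 = μ_2; H1: μ_1 > μ_2 (two-sample pooled-variance t-test, right-tailed).
s_p² = [(17−1)·13.55² + (37−1)·12.03²]/(17+37−2) = 156.684
t = (69.84 − 58.25)/√[156.684·(1/17 + 1/37)] = 3.160
df = n₁ + n₂ − 2 = 52
p-value = P(T ≥ 3.160) ≈ 0.0013
Since p ≈ 0.0013 < α = 0.01, reject H0; the data support H1.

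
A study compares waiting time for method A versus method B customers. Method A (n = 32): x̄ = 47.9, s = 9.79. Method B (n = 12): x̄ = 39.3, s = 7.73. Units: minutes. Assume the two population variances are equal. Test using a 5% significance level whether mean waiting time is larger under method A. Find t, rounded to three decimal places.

Let group 1 = method A, group 2 = method B. H0: μ_1 = μ_2; H1: μ_1 > μ_2 (two-sample pooled-variance t-test, right-tailed).
s_p² = [(32−1)·9.79² + (12−1)·7.73²]/(32+12−2) = 86.3916
t = (47.9 − 39.3)/√[86.3916·(1/32 + 1/12)] = 2.733
df = n₁ + n₂ − 2 = 42
p-value = P(T ≥ 2.733) ≈ 0.0046
Since p ≈ 0.0046 < α = 0.05, reject H0; the evidence is statistically significant.

2.733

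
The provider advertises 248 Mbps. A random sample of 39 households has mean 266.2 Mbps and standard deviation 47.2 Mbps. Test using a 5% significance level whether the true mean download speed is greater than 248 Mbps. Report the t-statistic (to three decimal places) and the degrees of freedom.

H0: μ = 248; H1: μ > 248 (one-sample t-test, right-tailed).
t = (x̄ − μ₀)/(s/√n) = (266.2 − 248)/(47.2/√39) = 2.408
df = n − 1 = 38
p-value = P(T ≥ 2.408) ≈ 0.010
Since p ≈ 0.010 < α = 0.05, reject H0; the evidence is statistically significant.

t = 2.408, df = 38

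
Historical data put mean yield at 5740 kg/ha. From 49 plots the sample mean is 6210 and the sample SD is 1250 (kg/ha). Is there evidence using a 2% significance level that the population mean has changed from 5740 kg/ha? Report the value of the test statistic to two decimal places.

2.63

H0: μ = 5740; H1: μ ≠ 5740 (one-sample t-test, two-sided).
t = (x̄ − μ₀)/(s/√n) = (6210 − 5740)/(1250/√49) = 2.63
df = n − 1 = 48
Two-sided p-value ≈ 0.011
Since p ≈ 0.011 < α = 0.02, reject H0; the data support H1.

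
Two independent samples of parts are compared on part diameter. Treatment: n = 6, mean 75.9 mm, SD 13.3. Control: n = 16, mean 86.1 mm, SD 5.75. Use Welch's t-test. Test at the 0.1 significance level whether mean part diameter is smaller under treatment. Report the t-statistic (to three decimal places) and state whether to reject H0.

t = -1.816; reject H0

Let group 1 = treatment, group 2 = control. H0: μ_1 = μ_2; H1: μ_1 < μ_2 (Welch's two-sample t-test, left-tailed).
t = (x̄_1 − x̄_2)/√(s_1²/n_1 + s_2²/n_2) = (75.9 − 86.1)/√(13.3²/6 + 5.75²/16) = -1.816
Welch–Satterthwaite df ≈ 5.72
p-value = P(T ≤ -1.816) ≈ 0.0609
Since p ≈ 0.0609 < α = 0.1, reject H0; the evidence is statistically significant.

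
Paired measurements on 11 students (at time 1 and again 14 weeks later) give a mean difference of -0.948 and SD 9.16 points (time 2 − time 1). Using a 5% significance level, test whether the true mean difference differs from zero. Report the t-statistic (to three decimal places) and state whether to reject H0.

t = -0.343; fail to reject H0

H0: μ_d = 0; H1: μ_d ≠ 0 (paired t-test on the differences, two-sided).
t = d̄/(s_d/√n) = -0.948/(9.16/√11) = -0.343
df = n − 1 = 10
Two-sided p-value ≈ 0.739
Since p ≈ 0.739 > α = 0.05, fail to reject H0; the evidence is not statistically significant.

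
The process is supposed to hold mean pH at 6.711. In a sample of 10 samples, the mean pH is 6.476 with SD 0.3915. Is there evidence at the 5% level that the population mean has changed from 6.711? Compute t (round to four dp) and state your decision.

t = -1.8982; fail to reject H0

H0: μ = 6.711; H1: μ ≠ 6.711 (one-sample t-test, two-sided).
t = (x̄ − μ₀)/(s/√n) = (6.476 − 6.711)/(0.3915/√10) = -1.8982
df = n − 1 = 9
Two-sided p-value ≈ 0.0902
Since p ≈ 0.0902 > α = 0.05, fail to reject H0; the evidence is not statistically significant.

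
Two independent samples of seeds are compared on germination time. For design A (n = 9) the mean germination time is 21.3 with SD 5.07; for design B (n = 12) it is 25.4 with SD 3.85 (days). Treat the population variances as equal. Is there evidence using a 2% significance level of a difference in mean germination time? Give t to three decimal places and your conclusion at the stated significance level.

t = -2.111; fail to reject H0

Let group 1 = design A, group 2 = design B. H0: μ_1 = μ_2; H1: μ_1 ≠ μ_2 (two-sample pooled-variance t-test, two-sided).
s_p² = [(9−1)·5.07² + (12−1)·3.85²]/(9+12−2) = 19.4046
t = (21.3 − 25.4)/√[19.4046·(1/9 + 1/12)] = -2.111
df = n₁ + n₂ − 2 = 19
Two-sided p-value ≈ 0.0483
Since p ≈ 0.0483 > α = 0.02, fail to reject H0; the data do not provide sufficient evidence against H0.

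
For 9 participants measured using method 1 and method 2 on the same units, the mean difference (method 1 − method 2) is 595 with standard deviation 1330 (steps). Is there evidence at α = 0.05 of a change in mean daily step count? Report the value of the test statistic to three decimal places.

1.342

H0: μ_d = 0; H1: μ_d ≠ 0 (paired t-test on the differences, two-sided).
t = d̄/(s_d/√n) = 595/(1330/√9) = 1.342
df = n − 1 = 8
Two-sided p-value ≈ 0.216
Since p ≈ 0.216 > α = 0.05, fail to reject H0; the data do not provide sufficient evidence against H0.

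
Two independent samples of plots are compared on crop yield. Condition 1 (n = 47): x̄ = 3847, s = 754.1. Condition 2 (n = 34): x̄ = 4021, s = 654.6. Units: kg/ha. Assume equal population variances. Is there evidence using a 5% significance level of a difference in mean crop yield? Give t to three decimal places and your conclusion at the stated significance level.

t = -1.082; fail to reject H0

Let group 1 = condition 1, group 2 = condition 2. H0: μ_1 = μ_2; H1: μ_1 ≠ μ_2 (two-sample pooled-variance t-test, two-sided).
s_p² = [(47−1)·754.1² + (34−1)·654.6²]/(47+34−2) = 510117
t = (3847 − 4021)/√[510117·(1/47 + 1/34)] = -1.082
df = n₁ + n₂ − 2 = 79
Two-sided p-value ≈ 0.283
Since p ≈ 0.283 > α = 0.05, fail to reject H0; the data do not provide sufficient evidence against H0.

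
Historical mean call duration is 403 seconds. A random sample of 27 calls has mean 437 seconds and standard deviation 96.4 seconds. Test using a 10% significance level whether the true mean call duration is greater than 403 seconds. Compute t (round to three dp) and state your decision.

H0: μ = 403; H1: μ > 403 (one-sample t-test, right-tailed).
t = (x̄ − μ₀)/(s/√n) = (437 − 403)/(96.4/√27) = 1.833
df = n − 1 = 26
p-value = P(T ≥ 1.833) ≈ 0.0392
Since p ≈ 0.0392 < α = 0.1, reject H0; the evidence is statistically significant.

t = 1.833; reject H0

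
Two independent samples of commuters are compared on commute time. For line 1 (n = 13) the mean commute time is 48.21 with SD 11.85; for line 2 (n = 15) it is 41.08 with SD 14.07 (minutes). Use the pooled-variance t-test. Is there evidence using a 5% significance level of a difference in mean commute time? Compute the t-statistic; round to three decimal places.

1.437

Let group 1 = line 1, group 2 = line 2. H0: μ_1 = μ_2; H1: μ_1 ≠ μ_2 (two-sample pooled-variance t-test, two-sided).
s_p² = [(13−1)·11.85² + (15−1)·14.07²]/(13+15−2) = 171.407
t = (48.21 − 41.08)/√[171.407·(1/13 + 1/15)] = 1.437
df = n₁ + n₂ − 2 = 26
Two-sided p-value ≈ 0.163
Since p ≈ 0.163 > α = 0.05, fail to reject H0; the data do not provide sufficient evidence against H0.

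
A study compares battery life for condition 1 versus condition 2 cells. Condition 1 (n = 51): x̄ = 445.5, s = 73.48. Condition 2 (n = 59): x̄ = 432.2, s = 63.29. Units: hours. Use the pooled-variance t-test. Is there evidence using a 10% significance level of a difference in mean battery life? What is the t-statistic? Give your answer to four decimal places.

1.0200

Let group 1 = condition 1, group 2 = condition 2. H0: μ_1 = μ_2; H1: μ_1 ≠ μ_2 (two-sample pooled-variance t-test, two-sided).
s_p² = [(51−1)·73.48² + (59−1)·63.29²]/(51+59−2) = 4650.85
t = (445.5 − 432.2)/√[4650.85·(1/51 + 1/59)] = 1.0200
df = n₁ + n₂ − 2 = 108
Two-sided p-value ≈ 0.310
Since p ≈ 0.310 > α = 0.1, fail to reject H0; the evidence is not statistically significant.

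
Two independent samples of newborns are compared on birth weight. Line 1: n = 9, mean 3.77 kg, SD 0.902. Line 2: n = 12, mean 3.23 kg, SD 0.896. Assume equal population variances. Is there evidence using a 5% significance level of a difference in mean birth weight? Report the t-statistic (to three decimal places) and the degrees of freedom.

Let group 1 = line 1, group 2 = line 2. H0: μ_1 = μ_2; H1: μ_1 ≠ μ_2 (two-sample pooled-variance t-test, two-sided).
s_p² = [(9−1)·0.902² + (12−1)·0.896²]/(9+12−2) = 0.807358
t = (3.77 − 3.23)/√[0.807358·(1/9 + 1/12)] = 1.363
df = n₁ + n₂ − 2 = 19
Two-sided p-value ≈ 0.1889
Since p ≈ 0.1889 > α = 0.05, fail to reject H0; the data do not provide sufficient evidence against H0.

t = 1.363, df = 19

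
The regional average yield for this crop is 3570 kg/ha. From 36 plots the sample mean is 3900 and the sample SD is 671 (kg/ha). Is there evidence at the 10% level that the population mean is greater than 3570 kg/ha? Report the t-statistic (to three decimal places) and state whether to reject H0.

H0: μ = 3570; H1: μ > 3570 (one-sample t-test, right-tailed).
t = (x̄ − μ₀)/(s/√n) = (3900 − 3570)/(671/√36) = 2.951
df = n − 1 = 35
p-value = P(T ≥ 2.951) ≈ 0.003
Since p ≈ 0.003 < α = 0.1, reject H0; the data support H1.

t = 2.951; reject H0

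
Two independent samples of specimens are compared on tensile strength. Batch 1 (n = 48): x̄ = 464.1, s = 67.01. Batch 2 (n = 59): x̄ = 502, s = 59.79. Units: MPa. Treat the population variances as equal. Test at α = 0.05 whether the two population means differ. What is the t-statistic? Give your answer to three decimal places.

-3.089

Let group 1 = batch 1, group 2 = batch 2. H0: μ_1 = μ_2; H1: μ_1 ≠ μ_2 (two-sample pooled-variance t-test, two-sided).
s_p² = [(48−1)·67.01² + (59−1)·59.79²]/(48+59−2) = 3984.64
t = (464.1 − 502)/√[3984.64·(1/48 + 1/59)] = -3.089
df = n₁ + n₂ − 2 = 105
Two-sided p-value ≈ 0.003
Since p ≈ 0.003 < α = 0.05, reject H0; the data support H1.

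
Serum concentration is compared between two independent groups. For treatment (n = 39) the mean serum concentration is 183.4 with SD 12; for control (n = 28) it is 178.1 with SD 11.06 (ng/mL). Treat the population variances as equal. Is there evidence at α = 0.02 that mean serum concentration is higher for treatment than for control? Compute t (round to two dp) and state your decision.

Let group 1 = treatment, group 2 = control. H0: μ_1 = μ_2; H1: μ_1 > μ_2 (two-sample pooled-variance t-test, right-tailed).
s_p² = [(39−1)·12² + (28−1)·11.06²]/(39+28−2) = 134.996
t = (183.4 − 178.1)/√[134.996·(1/39 + 1/28)] = 1.84
df = n₁ + n₂ − 2 = 65
p-value = P(T ≥ 1.84) ≈ 0.035
Since p ≈ 0.035 > α = 0.02, fail to reject H0; the data do not provide sufficient evidence against H0.

t = 1.84; fail to reject H0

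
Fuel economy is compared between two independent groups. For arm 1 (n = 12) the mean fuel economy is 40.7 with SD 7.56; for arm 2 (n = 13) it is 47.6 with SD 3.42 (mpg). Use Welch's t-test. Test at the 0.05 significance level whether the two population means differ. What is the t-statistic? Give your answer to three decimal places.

Let group 1 = arm 1, group 2 = arm 2. H0: μ_1 = μ_2; H1: μ_1 ≠ μ_2 (Welch's two-sample t-test, two-sided).
t = (x̄_1 − x̄_2)/√(s_1²/n_1 + s_2²/n_2) = (40.7 − 47.6)/√(7.56²/12 + 3.42²/13) = -2.900
Welch–Satterthwaite df ≈ 15.06
Two-sided p-value ≈ 0.011
Since p ≈ 0.011 < α = 0.05, reject H0; the data support H1.

-2.900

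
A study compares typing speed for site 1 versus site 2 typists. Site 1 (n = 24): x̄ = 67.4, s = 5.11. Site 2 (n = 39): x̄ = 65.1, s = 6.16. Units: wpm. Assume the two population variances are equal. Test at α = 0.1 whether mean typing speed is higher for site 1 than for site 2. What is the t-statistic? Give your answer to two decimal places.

Let group 1 = site 1, group 2 = site 2. H0: μ_1 = μ_2; H1: μ_1 > μ_2 (two-sample pooled-variance t-test, right-tailed).
s_p² = [(24−1)·5.11² + (39−1)·6.16²]/(24+39−2) = 33.4838
t = (67.4 − 65.1)/√[33.4838·(1/24 + 1/39)] = 1.53
df = n₁ + n₂ − 2 = 61
p-value = P(T ≥ 1.53) ≈ 0.065
Since p ≈ 0.065 < α = 0.1, reject H0; the evidence is statistically significant.

1.53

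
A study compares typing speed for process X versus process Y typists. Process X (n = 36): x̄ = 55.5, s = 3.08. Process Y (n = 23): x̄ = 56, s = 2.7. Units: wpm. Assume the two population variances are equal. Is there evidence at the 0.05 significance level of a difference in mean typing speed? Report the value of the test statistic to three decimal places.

Let group 1 = process X, group 2 = process Y. H0: μ_1 = μ_2; H1: μ_1 ≠ μ_2 (two-sample pooled-variance t-test, two-sided).
s_p² = [(36−1)·3.08² + (23−1)·2.7²]/(36+23−2) = 8.63867
t = (55.5 − 56)/√[8.63867·(1/36 + 1/23)] = -0.637
df = n₁ + n₂ − 2 = 57
Two-sided p-value ≈ 0.526
Since p ≈ 0.526 > α = 0.05, fail to reject H0; the data do not provide sufficient evidence against H0.

-0.637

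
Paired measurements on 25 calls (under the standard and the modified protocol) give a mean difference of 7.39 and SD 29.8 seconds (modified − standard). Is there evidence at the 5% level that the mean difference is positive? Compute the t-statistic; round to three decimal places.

1.240

H0: μ_d = 0; H1: μ_d > 0 (paired t-test on the differences, right-tailed).
t = d̄/(s_d/√n) = 7.39/(29.8/√25) = 1.240
df = n − 1 = 24
p-value = P(T ≥ 1.240) ≈ 0.113
Since p ≈ 0.113 > α = 0.05, fail to reject H0; the evidence is not statistically significant.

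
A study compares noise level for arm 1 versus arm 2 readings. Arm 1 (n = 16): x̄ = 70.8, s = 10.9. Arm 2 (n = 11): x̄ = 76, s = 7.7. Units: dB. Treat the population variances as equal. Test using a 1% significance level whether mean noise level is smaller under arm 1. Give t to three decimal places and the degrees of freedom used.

t = -1.362, df = 25

Let group 1 = arm 1, group 2 = arm 2. H0: μ_1 = μ_2; H1: μ_1 < μ_2 (two-sample pooled-variance t-test, left-tailed).
s_p² = [(16−1)·10.9² + (11−1)·7.7²]/(16+11−2) = 95.002
t = (70.8 − 76)/√[95.002·(1/16 + 1/11)] = -1.362
df = n₁ + n₂ − 2 = 25
p-value = P(T ≤ -1.362) ≈ 0.0927
Since p ≈ 0.0927 > α = 0.01, fail to reject H0; the data do not provide sufficient evidence against H0.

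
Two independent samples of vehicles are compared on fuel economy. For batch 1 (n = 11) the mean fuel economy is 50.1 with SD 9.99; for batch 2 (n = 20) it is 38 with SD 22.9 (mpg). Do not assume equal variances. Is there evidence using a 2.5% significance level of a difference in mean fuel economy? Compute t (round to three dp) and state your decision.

t = 2.037; fail to reject H0

Let group 1 = batch 1, group 2 = batch 2. H0: μ_1 = μ_2; H1: μ_1 ≠ μ_2 (Welch's two-sample t-test, two-sided).
t = (x̄_1 − x̄_2)/√(s_1²/n_1 + s_2²/n_2) = (50.1 − 38)/√(9.99²/11 + 22.9²/20) = 2.037
Welch–Satterthwaite df ≈ 28.04
Two-sided p-value ≈ 0.051
Since p ≈ 0.051 > α = 0.025, fail to reject H0; the evidence is not statistically significant.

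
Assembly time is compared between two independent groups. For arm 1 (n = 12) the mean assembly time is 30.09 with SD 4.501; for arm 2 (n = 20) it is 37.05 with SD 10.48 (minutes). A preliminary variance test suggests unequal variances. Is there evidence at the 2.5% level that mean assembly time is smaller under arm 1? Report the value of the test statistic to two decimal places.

-2.60

Let group 1 = arm 1, group 2 = arm 2. H0: μ_1 = μ_2; H1: μ_1 < μ_2 (Welch's two-sample t-test, left-tailed).
t = (x̄_1 − x̄_2)/√(s_1²/n_1 + s_2²/n_2) = (30.09 − 37.05)/√(4.501²/12 + 10.48²/20) = -2.60
Welch–Satterthwaite df ≈ 27.92
p-value = P(T ≤ -2.60) ≈ 0.007
Since p ≈ 0.007 < α = 0.025, reject H0; the data support H1.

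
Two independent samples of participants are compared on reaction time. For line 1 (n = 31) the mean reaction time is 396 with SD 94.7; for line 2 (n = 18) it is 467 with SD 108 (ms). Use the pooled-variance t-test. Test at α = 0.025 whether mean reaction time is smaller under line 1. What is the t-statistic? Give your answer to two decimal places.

Let group 1 = line 1, group 2 = line 2. H0: μ_1 = μ_2; H1: μ_1 < μ_2 (two-sample pooled-variance t-test, left-tailed).
s_p² = [(31−1)·94.7² + (18−1)·108²]/(31+18−2) = 9943.21
t = (396 − 467)/√[9943.21·(1/31 + 1/18)] = -2.40
df = n₁ + n₂ − 2 = 47
p-value = P(T ≤ -2.40) ≈ 0.0101
Since p ≈ 0.0101 < α = 0.025, reject H0; the data support H1.

-2.40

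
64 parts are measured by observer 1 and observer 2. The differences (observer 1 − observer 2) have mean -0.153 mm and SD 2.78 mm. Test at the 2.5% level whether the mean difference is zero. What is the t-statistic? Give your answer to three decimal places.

-0.440

H0: μ_d = 0; H1: μ_d ≠ 0 (paired t-test on the differences, two-sided).
t = d̄/(s_d/√n) = -0.153/(2.78/√64) = -0.440
df = n − 1 = 63
Two-sided p-value ≈ 0.661
Since p ≈ 0.661 > α = 0.025, fail to reject H0; the data do not provide sufficient evidence against H0.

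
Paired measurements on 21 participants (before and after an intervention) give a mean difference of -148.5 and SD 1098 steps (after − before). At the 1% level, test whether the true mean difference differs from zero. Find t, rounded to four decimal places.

-0.6198

H0: μ_d = 0; H1: μ_d ≠ 0 (paired t-test on the differences, two-sided).
t = d̄/(s_d/√n) = -148.5/(1098/√21) = -0.6198
df = n − 1 = 20
Two-sided p-value ≈ 0.5424
Since p ≈ 0.5424 > α = 0.01, fail to reject H0; the evidence is not statistically significant.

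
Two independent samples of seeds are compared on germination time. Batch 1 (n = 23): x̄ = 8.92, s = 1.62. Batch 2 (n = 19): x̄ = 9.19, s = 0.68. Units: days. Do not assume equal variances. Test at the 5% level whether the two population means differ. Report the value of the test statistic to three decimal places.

-0.726

Let group 1 = batch 1, group 2 = batch 2. H0: μ_1 = μ_2; H1: μ_1 ≠ μ_2 (Welch's two-sample t-test, two-sided).
t = (x̄_1 − x̄_2)/√(s_1²/n_1 + s_2²/n_2) = (8.92 − 9.19)/√(1.62²/23 + 0.68²/19) = -0.726
Welch–Satterthwaite df ≈ 30.68
Two-sided p-value ≈ 0.4735
Since p ≈ 0.4735 > α = 0.05, fail to reject H0; the data do not provide sufficient evidence against H0.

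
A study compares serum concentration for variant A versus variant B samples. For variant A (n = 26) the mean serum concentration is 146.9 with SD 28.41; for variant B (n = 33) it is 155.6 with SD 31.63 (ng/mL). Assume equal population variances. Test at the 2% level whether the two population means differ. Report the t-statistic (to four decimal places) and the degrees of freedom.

t = -1.0964, df = 57

Let group 1 = variant A, group 2 = variant B. H0: μ_1 = μ_2; H1: μ_1 ≠ μ_2 (two-sample pooled-variance t-test, two-sided).
s_p² = [(26−1)·28.41² + (33−1)·31.63²]/(26+33−2) = 915.664
t = (146.9 − 155.6)/√[915.664·(1/26 + 1/33)] = -1.0964
df = n₁ + n₂ − 2 = 57
Two-sided p-value ≈ 0.2775
Since p ≈ 0.2775 > α = 0.02, fail to reject H0; the evidence is not statistically significant.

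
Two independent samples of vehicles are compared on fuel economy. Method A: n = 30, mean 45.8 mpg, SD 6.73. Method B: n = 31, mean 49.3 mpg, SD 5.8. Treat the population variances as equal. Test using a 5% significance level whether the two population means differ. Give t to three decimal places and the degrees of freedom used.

t = -2.178, df = 59

Let group 1 = method A, group 2 = method B. H0: μ_1 = μ_2; H1: μ_1 ≠ μ_2 (two-sample pooled-variance t-test, two-sided).
s_p² = [(30−1)·6.73² + (31−1)·5.8²]/(30+31−2) = 39.3677
t = (45.8 − 49.3)/√[39.3677·(1/30 + 1/31)] = -2.178
df = n₁ + n₂ − 2 = 59
Two-sided p-value ≈ 0.0334
Since p ≈ 0.0334 < α = 0.05, reject H0; the data support H1.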